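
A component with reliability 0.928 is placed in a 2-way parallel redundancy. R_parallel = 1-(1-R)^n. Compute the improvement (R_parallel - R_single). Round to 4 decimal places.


R_single = 0.928, n = 2
1 - R_single = 0.072
(1 - R_single)^n = 0.072^2 = 0.0052
R_parallel = 1 - 0.0052 = 0.9948
Improvement = 0.9948 - 0.928
Improvement = 0.0668

0.0668


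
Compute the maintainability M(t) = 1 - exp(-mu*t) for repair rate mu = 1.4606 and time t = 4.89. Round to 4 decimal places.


mu = 1.4606, t = 4.89
mu * t = 1.4606 * 4.89 = 7.1423
exp(-7.1423) = 0.0008
M(t) = 1 - 0.0008
M(t) = 0.9992

0.9992


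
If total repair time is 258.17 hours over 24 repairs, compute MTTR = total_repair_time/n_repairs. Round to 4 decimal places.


total_repair_time = 258.17
n_repairs = 24
MTTR = 258.17 / 24
MTTR = 10.7571

10.7571


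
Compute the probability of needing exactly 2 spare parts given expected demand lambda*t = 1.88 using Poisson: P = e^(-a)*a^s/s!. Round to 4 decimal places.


a = 1.88, s = 2
e^(-a) = e^(-1.88) = 0.1526
a^s = 1.88^2 = 3.5344
s! = 2
P = 0.1526 * 3.5344 / 2
P = 0.2697

0.2697


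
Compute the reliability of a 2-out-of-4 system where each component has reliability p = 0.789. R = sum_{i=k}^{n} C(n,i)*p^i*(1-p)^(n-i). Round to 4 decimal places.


k = 2, n = 4, p = 0.789
i=2: C(4,2)=6 * 0.789^2 * 0.211^2 = 0.1663
i=3: C(4,3)=4 * 0.789^3 * 0.211^1 = 0.4145
i=4: C(4,4)=1 * 0.789^4 * 0.211^0 = 0.3875
R = sum of terms = 0.9684

0.9684


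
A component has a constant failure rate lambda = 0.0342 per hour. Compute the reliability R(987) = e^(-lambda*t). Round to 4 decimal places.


lambda = 0.0342
t = 987
lambda * t = 33.7554
R(t) = e^(-33.7554)
R(t) = 0.0

0.0


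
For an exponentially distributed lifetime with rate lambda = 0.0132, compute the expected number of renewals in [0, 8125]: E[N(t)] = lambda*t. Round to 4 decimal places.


lambda = 0.0132
t = 8125
E[N(t)] = lambda * t
E[N(t)] = 0.0132 * 8125
E[N(t)] = 107.25

107.25


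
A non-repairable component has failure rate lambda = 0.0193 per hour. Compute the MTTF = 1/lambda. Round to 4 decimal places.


lambda = 0.0193
MTTF = 1 / 0.0193
MTTF = 51.8135

51.8135


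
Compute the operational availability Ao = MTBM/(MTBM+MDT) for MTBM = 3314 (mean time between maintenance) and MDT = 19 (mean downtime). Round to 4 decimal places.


MTBM = 3314
MDT = 19
MTBM + MDT = 3333
Ao = 3314 / 3333
Ao = 0.9943

0.9943


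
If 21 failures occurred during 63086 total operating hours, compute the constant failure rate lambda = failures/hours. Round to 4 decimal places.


failures = 21
total_hours = 63086
lambda = 21 / 63086
lambda = 0.0003

0.0003


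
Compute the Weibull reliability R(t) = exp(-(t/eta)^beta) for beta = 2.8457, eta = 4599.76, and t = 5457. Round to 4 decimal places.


beta = 2.8457, eta = 4599.76, t = 5457
t/eta = 5457 / 4599.76 = 1.1864
(t/eta)^beta = 1.1864^2.8457 = 1.6263
R(t) = exp(-1.6263)
R(t) = 0.1967

0.1967


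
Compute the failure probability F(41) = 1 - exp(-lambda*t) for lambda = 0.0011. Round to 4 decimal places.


lambda = 0.0011, t = 41
lambda * t = 0.0451
exp(-0.0451) = 0.9559
F(t) = 1 - 0.9559
F(t) = 0.0441

0.0441


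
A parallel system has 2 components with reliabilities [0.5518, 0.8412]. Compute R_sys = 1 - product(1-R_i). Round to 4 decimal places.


Components: [0.5518, 0.8412]
(1 - 0.5518) = 0.4482, running product = 0.4482
(1 - 0.8412) = 0.1588, running product = 0.0712
Product of (1-R_i) = 0.0712
R_sys = 1 - 0.0712 = 0.9288

0.9288


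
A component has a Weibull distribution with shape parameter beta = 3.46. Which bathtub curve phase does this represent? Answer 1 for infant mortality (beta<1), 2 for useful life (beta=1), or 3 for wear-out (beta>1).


beta = 3.46
Compare beta to 1:
beta < 1 => infant mortality (phase 1)
beta = 1 => useful life (phase 2)
beta > 1 => wear-out (phase 3)
Since beta = 3.46, this is wear-out (increasing failure rate)
Phase = 3

3


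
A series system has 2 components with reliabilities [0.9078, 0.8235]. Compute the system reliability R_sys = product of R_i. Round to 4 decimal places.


Components: [0.9078, 0.8235]
After component 1 (R=0.9078): product = 0.9078
After component 2 (R=0.8235): product = 0.7476
R_sys = 0.7476

0.7476


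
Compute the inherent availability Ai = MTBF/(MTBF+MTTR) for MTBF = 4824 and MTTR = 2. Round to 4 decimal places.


MTBF = 4824
MTTR = 2
MTBF + MTTR = 4826
Ai = 4824 / 4826
Ai = 0.9996

0.9996


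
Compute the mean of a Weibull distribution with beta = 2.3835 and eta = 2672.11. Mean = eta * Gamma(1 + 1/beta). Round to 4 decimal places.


beta = 2.3835, eta = 2672.11
1/beta = 0.4196
1 + 1/beta = 1.4196
Gamma(1.4196) = 0.8864
Mean = 2672.11 * 0.8864
Mean = 2368.4841

2368.4841


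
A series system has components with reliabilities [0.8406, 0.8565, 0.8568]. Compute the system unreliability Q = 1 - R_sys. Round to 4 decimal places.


Components: [0.8406, 0.8565, 0.8568]
After component 1: product = 0.8406
After component 2: product = 0.72
After component 3: product = 0.6169
R_sys = 0.6169
Q = 1 - 0.6169 = 0.3831

0.3831


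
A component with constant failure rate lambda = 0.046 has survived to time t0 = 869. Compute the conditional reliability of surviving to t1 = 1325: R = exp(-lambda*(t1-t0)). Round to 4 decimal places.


lambda = 0.046
t0 = 869, t1 = 1325
t1 - t0 = 456
lambda * (t1-t0) = 0.046 * 456 = 20.976
R = exp(-20.976)
R = 0.0

0.0


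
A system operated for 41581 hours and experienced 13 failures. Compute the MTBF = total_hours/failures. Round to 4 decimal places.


total_hours = 41581
failures = 13
MTBF = 41581 / 13
MTBF = 3198.5385

3198.5385


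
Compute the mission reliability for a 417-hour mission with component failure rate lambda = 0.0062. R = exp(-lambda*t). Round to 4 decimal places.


lambda = 0.0062
mission_time = 417
lambda * t = 0.0062 * 417 = 2.5854
R = exp(-2.5854)
R = 0.0754

0.0754


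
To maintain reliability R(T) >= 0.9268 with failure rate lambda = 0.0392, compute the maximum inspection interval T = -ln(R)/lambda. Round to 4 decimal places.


R_target = 0.9268
lambda = 0.0392
-ln(0.9268) = 0.076
T = 0.076 / 0.0392
T = 1.9392

1.9392


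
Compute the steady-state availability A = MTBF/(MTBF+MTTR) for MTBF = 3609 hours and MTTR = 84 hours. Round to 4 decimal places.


MTBF = 3609
MTTR = 84
MTBF + MTTR = 3693
A = 3609 / 3693
A = 0.9773

0.9773


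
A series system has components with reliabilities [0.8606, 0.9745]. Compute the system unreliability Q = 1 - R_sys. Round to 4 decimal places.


Components: [0.8606, 0.9745]
After component 1: product = 0.8606
After component 2: product = 0.8387
R_sys = 0.8387
Q = 1 - 0.8387 = 0.1613

0.1613


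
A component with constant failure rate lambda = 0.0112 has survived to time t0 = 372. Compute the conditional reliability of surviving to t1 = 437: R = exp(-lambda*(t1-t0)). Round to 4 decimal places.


lambda = 0.0112
t0 = 372, t1 = 437
t1 - t0 = 65
lambda * (t1-t0) = 0.0112 * 65 = 0.728
R = exp(-0.728)
R = 0.4829

0.4829


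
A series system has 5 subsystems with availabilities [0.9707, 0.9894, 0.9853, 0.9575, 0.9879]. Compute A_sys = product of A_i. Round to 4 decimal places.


Subsystems: [0.9707, 0.9894, 0.9853, 0.9575, 0.9879]
After subsystem 1 (A=0.9707): product = 0.9707
After subsystem 2 (A=0.9894): product = 0.9604
After subsystem 3 (A=0.9853): product = 0.9463
After subsystem 4 (A=0.9575): product = 0.9061
After subsystem 5 (A=0.9879): product = 0.8951
A_sys = 0.8951

0.8951


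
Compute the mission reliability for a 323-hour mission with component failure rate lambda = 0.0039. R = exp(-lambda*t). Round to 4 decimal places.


lambda = 0.0039
mission_time = 323
lambda * t = 0.0039 * 323 = 1.2597
R = exp(-1.2597)
R = 0.2837

0.2837


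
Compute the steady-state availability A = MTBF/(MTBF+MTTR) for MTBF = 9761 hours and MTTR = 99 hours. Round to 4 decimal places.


MTBF = 9761
MTTR = 99
MTBF + MTTR = 9860
A = 9761 / 9860
A = 0.99

0.99


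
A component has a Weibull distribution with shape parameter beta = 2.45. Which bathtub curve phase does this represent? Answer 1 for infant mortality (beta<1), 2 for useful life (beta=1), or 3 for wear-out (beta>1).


beta = 2.45
Compare beta to 1:
beta < 1 => infant mortality (phase 1)
beta = 1 => useful life (phase 2)
beta > 1 => wear-out (phase 3)
Since beta = 2.45, this is wear-out (increasing failure rate)
Phase = 3

3


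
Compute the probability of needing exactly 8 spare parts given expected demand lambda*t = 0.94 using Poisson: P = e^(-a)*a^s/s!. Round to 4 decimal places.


a = 0.94, s = 8
e^(-a) = e^(-0.94) = 0.3906
a^s = 0.94^8 = 0.6096
s! = 40320
P = 0.3906 * 0.6096 / 40320
P = 0.0

0.0


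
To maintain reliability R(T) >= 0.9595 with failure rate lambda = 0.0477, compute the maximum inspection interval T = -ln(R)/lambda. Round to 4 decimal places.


R_target = 0.9595
lambda = 0.0477
-ln(0.9595) = 0.0413
T = 0.0413 / 0.0477
T = 0.8667

0.8667


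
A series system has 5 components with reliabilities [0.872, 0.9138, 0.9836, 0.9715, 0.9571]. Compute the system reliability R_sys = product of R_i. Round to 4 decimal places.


Components: [0.872, 0.9138, 0.9836, 0.9715, 0.9571]
After component 1 (R=0.872): product = 0.872
After component 2 (R=0.9138): product = 0.7968
After component 3 (R=0.9836): product = 0.7838
After component 4 (R=0.9715): product = 0.7614
After component 5 (R=0.9571): product = 0.7288
R_sys = 0.7288

0.7288


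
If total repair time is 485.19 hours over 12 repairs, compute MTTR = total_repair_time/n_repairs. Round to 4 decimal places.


total_repair_time = 485.19
n_repairs = 12
MTTR = 485.19 / 12
MTTR = 40.4325

40.4325


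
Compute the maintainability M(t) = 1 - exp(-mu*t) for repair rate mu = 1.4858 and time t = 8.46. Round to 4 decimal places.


mu = 1.4858, t = 8.46
mu * t = 1.4858 * 8.46 = 12.5699
exp(-12.5699) = 0.0
M(t) = 1 - 0.0
M(t) = 1.0

1.0


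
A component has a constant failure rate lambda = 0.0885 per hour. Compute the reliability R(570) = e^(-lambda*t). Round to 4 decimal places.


lambda = 0.0885
t = 570
lambda * t = 50.445
R(t) = e^(-50.445)
R(t) = 0.0

0.0


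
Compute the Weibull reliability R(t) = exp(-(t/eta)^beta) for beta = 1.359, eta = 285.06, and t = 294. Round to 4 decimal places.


beta = 1.359, eta = 285.06, t = 294
t/eta = 294 / 285.06 = 1.0314
(t/eta)^beta = 1.0314^1.359 = 1.0429
R(t) = exp(-1.0429)
R(t) = 0.3524

0.3524


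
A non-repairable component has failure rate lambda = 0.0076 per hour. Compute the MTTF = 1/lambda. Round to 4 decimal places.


lambda = 0.0076
MTTF = 1 / 0.0076
MTTF = 131.5789

131.5789


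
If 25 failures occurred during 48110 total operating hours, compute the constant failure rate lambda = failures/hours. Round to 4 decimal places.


failures = 25
total_hours = 48110
lambda = 25 / 48110
lambda = 0.0005

0.0005


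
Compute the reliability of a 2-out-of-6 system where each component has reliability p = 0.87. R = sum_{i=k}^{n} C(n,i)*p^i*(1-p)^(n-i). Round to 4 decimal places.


k = 2, n = 6, p = 0.87
i=2: C(6,2)=15 * 0.87^2 * 0.13^4 = 0.0032
i=3: C(6,3)=20 * 0.87^3 * 0.13^3 = 0.0289
i=4: C(6,4)=15 * 0.87^4 * 0.13^2 = 0.1452
i=5: C(6,5)=6 * 0.87^5 * 0.13^1 = 0.3888
i=6: C(6,6)=1 * 0.87^6 * 0.13^0 = 0.4336
R = sum of terms = 0.9998

0.9998


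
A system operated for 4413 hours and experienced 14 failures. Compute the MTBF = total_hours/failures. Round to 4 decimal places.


total_hours = 4413
failures = 14
MTBF = 4413 / 14
MTBF = 315.2143

315.2143


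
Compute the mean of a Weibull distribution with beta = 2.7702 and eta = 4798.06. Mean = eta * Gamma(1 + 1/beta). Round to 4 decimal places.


beta = 2.7702, eta = 4798.06
1/beta = 0.361
1 + 1/beta = 1.361
Gamma(1.361) = 0.8901
Mean = 4798.06 * 0.8901
Mean = 4270.7269

4270.7269


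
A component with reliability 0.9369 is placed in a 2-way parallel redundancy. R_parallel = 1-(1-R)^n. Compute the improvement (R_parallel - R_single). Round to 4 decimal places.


R_single = 0.9369, n = 2
1 - R_single = 0.0631
(1 - R_single)^n = 0.0631^2 = 0.004
R_parallel = 1 - 0.004 = 0.996
Improvement = 0.996 - 0.9369
Improvement = 0.0591

0.0591


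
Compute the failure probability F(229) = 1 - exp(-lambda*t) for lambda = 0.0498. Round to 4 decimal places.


lambda = 0.0498, t = 229
lambda * t = 11.4042
exp(-11.4042) = 0.0
F(t) = 1 - 0.0
F(t) = 1.0

1.0


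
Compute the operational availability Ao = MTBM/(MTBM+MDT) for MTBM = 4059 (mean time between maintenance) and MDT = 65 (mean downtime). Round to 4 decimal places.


MTBM = 4059
MDT = 65
MTBM + MDT = 4124
Ao = 4059 / 4124
Ao = 0.9842

0.9842


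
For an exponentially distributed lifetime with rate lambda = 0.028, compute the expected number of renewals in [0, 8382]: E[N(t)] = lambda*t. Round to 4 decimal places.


lambda = 0.028
t = 8382
E[N(t)] = lambda * t
E[N(t)] = 0.028 * 8382
E[N(t)] = 234.696

234.696


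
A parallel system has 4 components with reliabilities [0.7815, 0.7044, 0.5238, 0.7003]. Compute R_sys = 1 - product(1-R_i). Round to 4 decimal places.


Components: [0.7815, 0.7044, 0.5238, 0.7003]
(1 - 0.7815) = 0.2185, running product = 0.2185
(1 - 0.7044) = 0.2956, running product = 0.0646
(1 - 0.5238) = 0.4762, running product = 0.0308
(1 - 0.7003) = 0.2997, running product = 0.0092
Product of (1-R_i) = 0.0092
R_sys = 1 - 0.0092 = 0.9908

0.9908


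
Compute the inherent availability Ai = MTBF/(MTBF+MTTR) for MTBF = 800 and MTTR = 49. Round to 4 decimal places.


MTBF = 800
MTTR = 49
MTBF + MTTR = 849
Ai = 800 / 849
Ai = 0.9423

0.9423


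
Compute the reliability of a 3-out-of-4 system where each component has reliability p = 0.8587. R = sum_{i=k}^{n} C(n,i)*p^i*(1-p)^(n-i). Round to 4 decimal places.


k = 3, n = 4, p = 0.8587
i=3: C(4,3)=4 * 0.8587^3 * 0.1413^1 = 0.3579
i=4: C(4,4)=1 * 0.8587^4 * 0.1413^0 = 0.5437
R = sum of terms = 0.9016

0.9016


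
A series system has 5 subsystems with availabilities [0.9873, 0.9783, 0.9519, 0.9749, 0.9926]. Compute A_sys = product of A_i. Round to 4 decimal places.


Subsystems: [0.9873, 0.9783, 0.9519, 0.9749, 0.9926]
After subsystem 1 (A=0.9873): product = 0.9873
After subsystem 2 (A=0.9783): product = 0.9659
After subsystem 3 (A=0.9519): product = 0.9194
After subsystem 4 (A=0.9749): product = 0.8963
After subsystem 5 (A=0.9926): product = 0.8897
A_sys = 0.8897

0.8897


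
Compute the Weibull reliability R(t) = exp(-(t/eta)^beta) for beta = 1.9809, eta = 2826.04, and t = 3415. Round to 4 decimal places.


beta = 1.9809, eta = 2826.04, t = 3415
t/eta = 3415 / 2826.04 = 1.2084
(t/eta)^beta = 1.2084^1.9809 = 1.455
R(t) = exp(-1.455)
R(t) = 0.2334

0.2334


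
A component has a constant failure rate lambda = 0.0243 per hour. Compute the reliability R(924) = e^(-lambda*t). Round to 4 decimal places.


lambda = 0.0243
t = 924
lambda * t = 22.4532
R(t) = e^(-22.4532)
R(t) = 0.0

0.0


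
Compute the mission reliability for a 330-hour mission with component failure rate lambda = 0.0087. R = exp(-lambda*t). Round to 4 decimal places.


lambda = 0.0087
mission_time = 330
lambda * t = 0.0087 * 330 = 2.871
R = exp(-2.871)
R = 0.0566

0.0566


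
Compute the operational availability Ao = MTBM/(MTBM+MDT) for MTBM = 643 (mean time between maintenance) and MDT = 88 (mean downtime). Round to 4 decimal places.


MTBM = 643
MDT = 88
MTBM + MDT = 731
Ao = 643 / 731
Ao = 0.8796

0.8796


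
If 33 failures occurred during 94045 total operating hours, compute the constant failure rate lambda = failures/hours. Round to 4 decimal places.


failures = 33
total_hours = 94045
lambda = 33 / 94045
lambda = 0.0004

0.0004


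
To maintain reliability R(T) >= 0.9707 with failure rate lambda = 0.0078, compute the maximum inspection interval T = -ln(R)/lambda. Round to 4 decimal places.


R_target = 0.9707
lambda = 0.0078
-ln(0.9707) = 0.0297
T = 0.0297 / 0.0078
T = 3.8125

3.8125


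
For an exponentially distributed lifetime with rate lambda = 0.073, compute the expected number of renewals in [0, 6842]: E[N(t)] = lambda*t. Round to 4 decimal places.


lambda = 0.073
t = 6842
E[N(t)] = lambda * t
E[N(t)] = 0.073 * 6842
E[N(t)] = 499.466

499.466


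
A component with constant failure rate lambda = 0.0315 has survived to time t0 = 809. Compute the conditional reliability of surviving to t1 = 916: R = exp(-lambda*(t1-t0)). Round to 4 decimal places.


lambda = 0.0315
t0 = 809, t1 = 916
t1 - t0 = 107
lambda * (t1-t0) = 0.0315 * 107 = 3.3705
R = exp(-3.3705)
R = 0.0344

0.0344


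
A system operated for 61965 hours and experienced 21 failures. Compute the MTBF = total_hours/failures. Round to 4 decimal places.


total_hours = 61965
failures = 21
MTBF = 61965 / 21
MTBF = 2950.7143

2950.7143


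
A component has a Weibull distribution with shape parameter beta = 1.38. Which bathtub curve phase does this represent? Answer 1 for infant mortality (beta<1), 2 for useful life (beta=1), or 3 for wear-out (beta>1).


beta = 1.38
Compare beta to 1:
beta < 1 => infant mortality (phase 1)
beta = 1 => useful life (phase 2)
beta > 1 => wear-out (phase 3)
Since beta = 1.38, this is wear-out (increasing failure rate)
Phase = 3

3


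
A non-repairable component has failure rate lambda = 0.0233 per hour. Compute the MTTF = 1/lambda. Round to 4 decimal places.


lambda = 0.0233
MTTF = 1 / 0.0233
MTTF = 42.9185

42.9185


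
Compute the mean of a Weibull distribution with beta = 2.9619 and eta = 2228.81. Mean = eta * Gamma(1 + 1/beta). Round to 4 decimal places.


beta = 2.9619, eta = 2228.81
1/beta = 0.3376
1 + 1/beta = 1.3376
Gamma(1.3376) = 0.8925
Mean = 2228.81 * 0.8925
Mean = 1989.1752

1989.1752


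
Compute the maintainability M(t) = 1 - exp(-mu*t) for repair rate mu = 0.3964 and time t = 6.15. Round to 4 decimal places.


mu = 0.3964, t = 6.15
mu * t = 0.3964 * 6.15 = 2.4379
exp(-2.4379) = 0.0873
M(t) = 1 - 0.0873
M(t) = 0.9127

0.9127


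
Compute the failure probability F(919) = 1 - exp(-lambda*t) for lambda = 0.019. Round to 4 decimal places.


lambda = 0.019, t = 919
lambda * t = 17.461
exp(-17.461) = 0.0
F(t) = 1 - 0.0
F(t) = 1.0

1.0


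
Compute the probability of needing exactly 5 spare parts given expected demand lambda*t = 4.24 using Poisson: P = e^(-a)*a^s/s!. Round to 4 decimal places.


a = 4.24, s = 5
e^(-a) = e^(-4.24) = 0.0144
a^s = 4.24^5 = 1370.343
s! = 120
P = 0.0144 * 1370.343 / 120
P = 0.1645

0.1645


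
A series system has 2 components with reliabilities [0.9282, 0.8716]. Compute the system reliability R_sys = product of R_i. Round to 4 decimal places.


Components: [0.9282, 0.8716]
After component 1 (R=0.9282): product = 0.9282
After component 2 (R=0.8716): product = 0.809
R_sys = 0.809

0.809


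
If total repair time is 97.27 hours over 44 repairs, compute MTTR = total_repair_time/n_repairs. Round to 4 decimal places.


total_repair_time = 97.27
n_repairs = 44
MTTR = 97.27 / 44
MTTR = 2.2107

2.2107


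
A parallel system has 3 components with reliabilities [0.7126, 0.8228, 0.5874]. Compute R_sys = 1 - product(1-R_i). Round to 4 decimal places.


Components: [0.7126, 0.8228, 0.5874]
(1 - 0.7126) = 0.2874, running product = 0.2874
(1 - 0.8228) = 0.1772, running product = 0.0509
(1 - 0.5874) = 0.4126, running product = 0.021
Product of (1-R_i) = 0.021
R_sys = 1 - 0.021 = 0.979

0.979


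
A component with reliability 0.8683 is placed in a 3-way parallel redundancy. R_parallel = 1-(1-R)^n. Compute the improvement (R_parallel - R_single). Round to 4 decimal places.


R_single = 0.8683, n = 3
1 - R_single = 0.1317
(1 - R_single)^n = 0.1317^3 = 0.0023
R_parallel = 1 - 0.0023 = 0.9977
Improvement = 0.9977 - 0.8683
Improvement = 0.1294

0.1294


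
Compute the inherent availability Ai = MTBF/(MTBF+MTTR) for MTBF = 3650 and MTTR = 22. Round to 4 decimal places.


MTBF = 3650
MTTR = 22
MTBF + MTTR = 3672
Ai = 3650 / 3672
Ai = 0.994

0.994


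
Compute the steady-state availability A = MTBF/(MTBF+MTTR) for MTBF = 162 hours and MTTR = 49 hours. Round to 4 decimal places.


MTBF = 162
MTTR = 49
MTBF + MTTR = 211
A = 162 / 211
A = 0.7678

0.7678


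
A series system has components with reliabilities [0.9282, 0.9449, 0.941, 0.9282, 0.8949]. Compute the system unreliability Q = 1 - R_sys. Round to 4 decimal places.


Components: [0.9282, 0.9449, 0.941, 0.9282, 0.8949]
After component 1: product = 0.9282
After component 2: product = 0.8771
After component 3: product = 0.8253
After component 4: product = 0.7661
After component 5: product = 0.6855
R_sys = 0.6855
Q = 1 - 0.6855 = 0.3145

0.3145


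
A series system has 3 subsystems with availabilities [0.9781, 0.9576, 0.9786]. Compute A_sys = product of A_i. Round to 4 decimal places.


Subsystems: [0.9781, 0.9576, 0.9786]
After subsystem 1 (A=0.9781): product = 0.9781
After subsystem 2 (A=0.9576): product = 0.9366
After subsystem 3 (A=0.9786): product = 0.9166
A_sys = 0.9166

0.9166


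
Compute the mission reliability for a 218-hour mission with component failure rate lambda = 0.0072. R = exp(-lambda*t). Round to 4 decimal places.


lambda = 0.0072
mission_time = 218
lambda * t = 0.0072 * 218 = 1.5696
R = exp(-1.5696)
R = 0.2081

0.2081


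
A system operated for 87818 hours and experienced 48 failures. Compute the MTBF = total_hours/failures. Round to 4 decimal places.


total_hours = 87818
failures = 48
MTBF = 87818 / 48
MTBF = 1829.5417

1829.5417


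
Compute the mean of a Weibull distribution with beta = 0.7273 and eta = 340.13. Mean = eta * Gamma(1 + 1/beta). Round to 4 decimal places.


beta = 0.7273, eta = 340.13
1/beta = 1.3749
1 + 1/beta = 2.3749
Gamma(2.3749) = 1.2222
Mean = 340.13 * 1.2222
Mean = 415.7123

415.7123


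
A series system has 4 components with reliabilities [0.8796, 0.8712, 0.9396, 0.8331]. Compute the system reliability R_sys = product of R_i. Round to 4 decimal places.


Components: [0.8796, 0.8712, 0.9396, 0.8331]
After component 1 (R=0.8796): product = 0.8796
After component 2 (R=0.8712): product = 0.7663
After component 3 (R=0.9396): product = 0.72
After component 4 (R=0.8331): product = 0.5999
R_sys = 0.5999

0.5999


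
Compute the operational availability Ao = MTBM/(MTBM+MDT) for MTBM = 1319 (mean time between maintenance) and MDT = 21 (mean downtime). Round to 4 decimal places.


MTBM = 1319
MDT = 21
MTBM + MDT = 1340
Ao = 1319 / 1340
Ao = 0.9843

0.9843


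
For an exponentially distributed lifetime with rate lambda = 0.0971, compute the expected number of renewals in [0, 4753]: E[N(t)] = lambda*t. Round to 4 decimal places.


lambda = 0.0971
t = 4753
E[N(t)] = lambda * t
E[N(t)] = 0.0971 * 4753
E[N(t)] = 461.5163

461.5163


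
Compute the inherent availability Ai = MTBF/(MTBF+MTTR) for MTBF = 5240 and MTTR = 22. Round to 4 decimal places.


MTBF = 5240
MTTR = 22
MTBF + MTTR = 5262
Ai = 5240 / 5262
Ai = 0.9958

0.9958


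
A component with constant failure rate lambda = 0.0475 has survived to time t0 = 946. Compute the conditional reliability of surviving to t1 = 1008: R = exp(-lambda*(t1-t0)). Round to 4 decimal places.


lambda = 0.0475
t0 = 946, t1 = 1008
t1 - t0 = 62
lambda * (t1-t0) = 0.0475 * 62 = 2.945
R = exp(-2.945)
R = 0.0526

0.0526


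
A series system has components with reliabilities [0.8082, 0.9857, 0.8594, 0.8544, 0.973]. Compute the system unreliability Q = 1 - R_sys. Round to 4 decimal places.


Components: [0.8082, 0.9857, 0.8594, 0.8544, 0.973]
After component 1: product = 0.8082
After component 2: product = 0.7966
After component 3: product = 0.6846
After component 4: product = 0.585
After component 5: product = 0.5692
R_sys = 0.5692
Q = 1 - 0.5692 = 0.4308

0.4308


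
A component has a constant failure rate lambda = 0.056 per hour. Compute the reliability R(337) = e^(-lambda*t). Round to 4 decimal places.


lambda = 0.056
t = 337
lambda * t = 18.872
R(t) = e^(-18.872)
R(t) = 0.0

0.0


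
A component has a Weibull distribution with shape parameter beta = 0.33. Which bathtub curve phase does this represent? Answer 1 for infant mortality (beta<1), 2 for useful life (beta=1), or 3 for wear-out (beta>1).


beta = 0.33
Compare beta to 1:
beta < 1 => infant mortality (phase 1)
beta = 1 => useful life (phase 2)
beta > 1 => wear-out (phase 3)
Since beta = 0.33, this is infant mortality (decreasing failure rate)
Phase = 1

1


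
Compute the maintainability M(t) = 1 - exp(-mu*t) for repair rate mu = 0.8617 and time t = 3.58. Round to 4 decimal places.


mu = 0.8617, t = 3.58
mu * t = 0.8617 * 3.58 = 3.0849
exp(-3.0849) = 0.0457
M(t) = 1 - 0.0457
M(t) = 0.9543

0.9543


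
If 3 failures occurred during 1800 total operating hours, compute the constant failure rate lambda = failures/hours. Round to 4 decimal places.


failures = 3
total_hours = 1800
lambda = 3 / 1800
lambda = 0.0017

0.0017


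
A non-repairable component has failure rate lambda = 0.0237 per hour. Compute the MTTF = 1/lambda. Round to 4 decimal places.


lambda = 0.0237
MTTF = 1 / 0.0237
MTTF = 42.1941

42.1941


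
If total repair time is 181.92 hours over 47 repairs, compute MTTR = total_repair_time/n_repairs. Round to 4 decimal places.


total_repair_time = 181.92
n_repairs = 47
MTTR = 181.92 / 47
MTTR = 3.8706

3.8706


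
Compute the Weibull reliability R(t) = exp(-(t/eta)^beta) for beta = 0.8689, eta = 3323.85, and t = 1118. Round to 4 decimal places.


beta = 0.8689, eta = 3323.85, t = 1118
t/eta = 1118 / 3323.85 = 0.3364
(t/eta)^beta = 0.3364^0.8689 = 0.388
R(t) = exp(-0.388)
R(t) = 0.6784

0.6784


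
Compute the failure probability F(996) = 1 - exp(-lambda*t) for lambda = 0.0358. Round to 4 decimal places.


lambda = 0.0358, t = 996
lambda * t = 35.6568
exp(-35.6568) = 0.0
F(t) = 1 - 0.0
F(t) = 1.0

1.0


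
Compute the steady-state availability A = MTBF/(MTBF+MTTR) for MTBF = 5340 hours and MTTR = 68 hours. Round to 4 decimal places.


MTBF = 5340
MTTR = 68
MTBF + MTTR = 5408
A = 5340 / 5408
A = 0.9874

0.9874


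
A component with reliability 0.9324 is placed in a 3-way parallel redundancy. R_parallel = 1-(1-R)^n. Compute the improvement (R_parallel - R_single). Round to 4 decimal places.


R_single = 0.9324, n = 3
1 - R_single = 0.0676
(1 - R_single)^n = 0.0676^3 = 0.0003
R_parallel = 1 - 0.0003 = 0.9997
Improvement = 0.9997 - 0.9324
Improvement = 0.0673

0.0673


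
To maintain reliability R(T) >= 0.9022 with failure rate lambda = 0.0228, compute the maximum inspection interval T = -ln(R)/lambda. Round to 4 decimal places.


R_target = 0.9022
lambda = 0.0228
-ln(0.9022) = 0.1029
T = 0.1029 / 0.0228
T = 4.514

4.514


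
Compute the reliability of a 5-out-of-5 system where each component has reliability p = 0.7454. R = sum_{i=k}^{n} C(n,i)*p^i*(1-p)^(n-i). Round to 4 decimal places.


k = 5, n = 5, p = 0.7454
i=5: C(5,5)=1 * 0.7454^5 * 0.2546^0 = 0.2301
R = sum of terms = 0.2301

0.2301


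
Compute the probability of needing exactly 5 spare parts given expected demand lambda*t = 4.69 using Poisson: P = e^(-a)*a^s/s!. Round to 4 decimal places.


a = 4.69, s = 5
e^(-a) = e^(-4.69) = 0.0092
a^s = 4.69^5 = 2269.1553
s! = 120
P = 0.0092 * 2269.1553 / 120
P = 0.1737

0.1737


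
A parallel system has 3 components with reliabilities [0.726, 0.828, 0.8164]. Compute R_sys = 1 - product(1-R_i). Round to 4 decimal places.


Components: [0.726, 0.828, 0.8164]
(1 - 0.726) = 0.274, running product = 0.274
(1 - 0.828) = 0.172, running product = 0.0471
(1 - 0.8164) = 0.1836, running product = 0.0087
Product of (1-R_i) = 0.0087
R_sys = 1 - 0.0087 = 0.9913

0.9913


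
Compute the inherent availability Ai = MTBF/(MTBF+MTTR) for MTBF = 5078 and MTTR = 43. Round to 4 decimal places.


MTBF = 5078
MTTR = 43
MTBF + MTTR = 5121
Ai = 5078 / 5121
Ai = 0.9916

0.9916


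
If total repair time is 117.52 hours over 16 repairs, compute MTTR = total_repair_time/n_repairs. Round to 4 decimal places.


total_repair_time = 117.52
n_repairs = 16
MTTR = 117.52 / 16
MTTR = 7.345

7.345


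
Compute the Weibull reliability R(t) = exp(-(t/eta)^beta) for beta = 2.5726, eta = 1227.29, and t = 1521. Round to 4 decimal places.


beta = 2.5726, eta = 1227.29, t = 1521
t/eta = 1521 / 1227.29 = 1.2393
(t/eta)^beta = 1.2393^2.5726 = 1.7367
R(t) = exp(-1.7367)
R(t) = 0.1761

0.1761


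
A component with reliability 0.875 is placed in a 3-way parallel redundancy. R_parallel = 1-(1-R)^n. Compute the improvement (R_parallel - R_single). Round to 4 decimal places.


R_single = 0.875, n = 3
1 - R_single = 0.125
(1 - R_single)^n = 0.125^3 = 0.002
R_parallel = 1 - 0.002 = 0.998
Improvement = 0.998 - 0.875
Improvement = 0.123

0.123


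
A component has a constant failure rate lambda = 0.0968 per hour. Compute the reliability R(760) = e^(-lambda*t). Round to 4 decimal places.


lambda = 0.0968
t = 760
lambda * t = 73.568
R(t) = e^(-73.568)
R(t) = 0.0

0.0


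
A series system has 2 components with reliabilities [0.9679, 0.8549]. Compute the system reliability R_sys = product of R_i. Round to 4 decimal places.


Components: [0.9679, 0.8549]
After component 1 (R=0.9679): product = 0.9679
After component 2 (R=0.8549): product = 0.8275
R_sys = 0.8275

0.8275


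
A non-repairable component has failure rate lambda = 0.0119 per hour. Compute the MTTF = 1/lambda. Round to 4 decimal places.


lambda = 0.0119
MTTF = 1 / 0.0119
MTTF = 84.0336

84.0336


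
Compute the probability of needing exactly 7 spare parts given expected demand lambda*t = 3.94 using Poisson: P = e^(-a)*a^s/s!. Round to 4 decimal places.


a = 3.94, s = 7
e^(-a) = e^(-3.94) = 0.0194
a^s = 3.94^7 = 14739.1878
s! = 5040
P = 0.0194 * 14739.1878 / 5040
P = 0.0569

0.0569


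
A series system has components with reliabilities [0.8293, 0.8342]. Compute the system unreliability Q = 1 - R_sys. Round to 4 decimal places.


Components: [0.8293, 0.8342]
After component 1: product = 0.8293
After component 2: product = 0.6918
R_sys = 0.6918
Q = 1 - 0.6918 = 0.3082

0.3082


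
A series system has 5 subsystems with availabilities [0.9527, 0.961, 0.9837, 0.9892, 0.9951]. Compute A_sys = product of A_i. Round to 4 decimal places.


Subsystems: [0.9527, 0.961, 0.9837, 0.9892, 0.9951]
After subsystem 1 (A=0.9527): product = 0.9527
After subsystem 2 (A=0.961): product = 0.9155
After subsystem 3 (A=0.9837): product = 0.9006
After subsystem 4 (A=0.9892): product = 0.8909
After subsystem 5 (A=0.9951): product = 0.8865
A_sys = 0.8865

0.8865


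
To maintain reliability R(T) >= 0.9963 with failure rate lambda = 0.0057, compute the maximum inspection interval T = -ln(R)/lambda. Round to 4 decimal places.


R_target = 0.9963
lambda = 0.0057
-ln(0.9963) = 0.0037
T = 0.0037 / 0.0057
T = 0.6503

0.6503


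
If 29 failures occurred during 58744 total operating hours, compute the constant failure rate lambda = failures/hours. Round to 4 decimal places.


failures = 29
total_hours = 58744
lambda = 29 / 58744
lambda = 0.0005

0.0005


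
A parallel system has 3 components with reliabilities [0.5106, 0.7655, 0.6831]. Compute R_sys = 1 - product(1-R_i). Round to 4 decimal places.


Components: [0.5106, 0.7655, 0.6831]
(1 - 0.5106) = 0.4894, running product = 0.4894
(1 - 0.7655) = 0.2345, running product = 0.1148
(1 - 0.6831) = 0.3169, running product = 0.0364
Product of (1-R_i) = 0.0364
R_sys = 1 - 0.0364 = 0.9636

0.9636


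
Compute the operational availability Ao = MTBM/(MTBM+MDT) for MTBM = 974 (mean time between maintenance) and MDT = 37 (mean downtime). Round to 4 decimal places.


MTBM = 974
MDT = 37
MTBM + MDT = 1011
Ao = 974 / 1011
Ao = 0.9634

0.9634


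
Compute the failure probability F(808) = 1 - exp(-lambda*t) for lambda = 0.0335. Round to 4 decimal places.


lambda = 0.0335, t = 808
lambda * t = 27.068
exp(-27.068) = 0.0
F(t) = 1 - 0.0
F(t) = 1.0

1.0


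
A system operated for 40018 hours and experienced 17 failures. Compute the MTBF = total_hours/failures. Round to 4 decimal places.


total_hours = 40018
failures = 17
MTBF = 40018 / 17
MTBF = 2354.0

2354.0


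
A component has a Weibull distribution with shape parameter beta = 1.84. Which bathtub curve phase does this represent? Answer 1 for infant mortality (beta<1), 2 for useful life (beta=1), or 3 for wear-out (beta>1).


beta = 1.84
Compare beta to 1:
beta < 1 => infant mortality (phase 1)
beta = 1 => useful life (phase 2)
beta > 1 => wear-out (phase 3)
Since beta = 1.84, this is wear-out (increasing failure rate)
Phase = 3

3


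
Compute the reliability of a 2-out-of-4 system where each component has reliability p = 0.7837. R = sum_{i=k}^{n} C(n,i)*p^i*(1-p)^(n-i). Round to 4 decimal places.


k = 2, n = 4, p = 0.7837
i=2: C(4,2)=6 * 0.7837^2 * 0.2163^2 = 0.1724
i=3: C(4,3)=4 * 0.7837^3 * 0.2163^1 = 0.4165
i=4: C(4,4)=1 * 0.7837^4 * 0.2163^0 = 0.3772
R = sum of terms = 0.9661

0.9661


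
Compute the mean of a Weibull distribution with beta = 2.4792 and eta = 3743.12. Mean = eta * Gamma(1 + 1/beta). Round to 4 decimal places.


beta = 2.4792, eta = 3743.12
1/beta = 0.4034
1 + 1/beta = 1.4034
Gamma(1.4034) = 0.8871
Mean = 3743.12 * 0.8871
Mean = 3320.47

3320.47


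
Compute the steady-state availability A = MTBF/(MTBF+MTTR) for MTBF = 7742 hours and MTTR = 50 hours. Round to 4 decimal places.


MTBF = 7742
MTTR = 50
MTBF + MTTR = 7792
A = 7742 / 7792
A = 0.9936

0.9936


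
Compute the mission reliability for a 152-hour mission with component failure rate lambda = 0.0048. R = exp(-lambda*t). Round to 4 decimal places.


lambda = 0.0048
mission_time = 152
lambda * t = 0.0048 * 152 = 0.7296
R = exp(-0.7296)
R = 0.4821

0.4821


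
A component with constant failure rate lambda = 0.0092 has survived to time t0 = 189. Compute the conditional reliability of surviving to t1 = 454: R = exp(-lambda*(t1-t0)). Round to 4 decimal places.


lambda = 0.0092
t0 = 189, t1 = 454
t1 - t0 = 265
lambda * (t1-t0) = 0.0092 * 265 = 2.438
R = exp(-2.438)
R = 0.0873

0.0873


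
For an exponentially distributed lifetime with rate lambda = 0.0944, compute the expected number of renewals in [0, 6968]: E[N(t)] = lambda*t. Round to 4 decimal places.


lambda = 0.0944
t = 6968
E[N(t)] = lambda * t
E[N(t)] = 0.0944 * 6968
E[N(t)] = 657.7792

657.7792


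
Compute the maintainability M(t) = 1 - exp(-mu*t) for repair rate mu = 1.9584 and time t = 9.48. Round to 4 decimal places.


mu = 1.9584, t = 9.48
mu * t = 1.9584 * 9.48 = 18.5656
exp(-18.5656) = 0.0
M(t) = 1 - 0.0
M(t) = 1.0

1.0


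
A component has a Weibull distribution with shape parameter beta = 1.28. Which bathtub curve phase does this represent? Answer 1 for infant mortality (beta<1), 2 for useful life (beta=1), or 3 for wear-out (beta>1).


beta = 1.28
Compare beta to 1:
beta < 1 => infant mortality (phase 1)
beta = 1 => useful life (phase 2)
beta > 1 => wear-out (phase 3)
Since beta = 1.28, this is wear-out (increasing failure rate)
Phase = 3

3


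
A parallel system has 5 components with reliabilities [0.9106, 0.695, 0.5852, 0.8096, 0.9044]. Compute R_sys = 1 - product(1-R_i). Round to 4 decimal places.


Components: [0.9106, 0.695, 0.5852, 0.8096, 0.9044]
(1 - 0.9106) = 0.0894, running product = 0.0894
(1 - 0.695) = 0.305, running product = 0.0273
(1 - 0.5852) = 0.4148, running product = 0.0113
(1 - 0.8096) = 0.1904, running product = 0.0022
(1 - 0.9044) = 0.0956, running product = 0.0002
Product of (1-R_i) = 0.0002
R_sys = 1 - 0.0002 = 0.9998

0.9998


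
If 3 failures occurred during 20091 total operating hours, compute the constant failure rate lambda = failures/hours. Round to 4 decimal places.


failures = 3
total_hours = 20091
lambda = 3 / 20091
lambda = 0.0001

0.0001


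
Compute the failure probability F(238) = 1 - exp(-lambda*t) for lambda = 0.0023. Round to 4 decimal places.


lambda = 0.0023, t = 238
lambda * t = 0.5474
exp(-0.5474) = 0.5785
F(t) = 1 - 0.5785
F(t) = 0.4215

0.4215


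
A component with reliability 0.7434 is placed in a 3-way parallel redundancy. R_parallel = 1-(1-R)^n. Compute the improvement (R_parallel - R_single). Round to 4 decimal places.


R_single = 0.7434, n = 3
1 - R_single = 0.2566
(1 - R_single)^n = 0.2566^3 = 0.0169
R_parallel = 1 - 0.0169 = 0.9831
Improvement = 0.9831 - 0.7434
Improvement = 0.2397

0.2397


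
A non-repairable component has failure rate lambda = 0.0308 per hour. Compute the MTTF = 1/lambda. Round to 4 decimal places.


lambda = 0.0308
MTTF = 1 / 0.0308
MTTF = 32.4675

32.4675


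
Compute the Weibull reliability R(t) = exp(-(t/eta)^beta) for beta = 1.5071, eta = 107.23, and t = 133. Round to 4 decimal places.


beta = 1.5071, eta = 107.23, t = 133
t/eta = 133 / 107.23 = 1.2403
(t/eta)^beta = 1.2403^1.5071 = 1.3835
R(t) = exp(-1.3835)
R(t) = 0.2507

0.2507


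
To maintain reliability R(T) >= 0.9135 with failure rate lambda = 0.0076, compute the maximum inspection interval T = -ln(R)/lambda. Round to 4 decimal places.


R_target = 0.9135
lambda = 0.0076
-ln(0.9135) = 0.0905
T = 0.0905 / 0.0076
T = 11.9042

11.9042


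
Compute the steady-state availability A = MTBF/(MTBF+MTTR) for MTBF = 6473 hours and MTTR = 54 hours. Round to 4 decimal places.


MTBF = 6473
MTTR = 54
MTBF + MTTR = 6527
A = 6473 / 6527
A = 0.9917

0.9917


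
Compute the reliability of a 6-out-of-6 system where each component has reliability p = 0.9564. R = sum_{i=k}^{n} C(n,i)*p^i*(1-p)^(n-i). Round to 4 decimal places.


k = 6, n = 6, p = 0.9564
i=6: C(6,6)=1 * 0.9564^6 * 0.0436^0 = 0.7653
R = sum of terms = 0.7653

0.7653


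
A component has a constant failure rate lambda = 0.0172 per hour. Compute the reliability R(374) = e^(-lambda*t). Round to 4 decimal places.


lambda = 0.0172
t = 374
lambda * t = 6.4328
R(t) = e^(-6.4328)
R(t) = 0.0016

0.0016


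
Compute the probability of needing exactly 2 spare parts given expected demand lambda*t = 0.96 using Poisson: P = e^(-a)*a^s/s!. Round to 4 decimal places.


a = 0.96, s = 2
e^(-a) = e^(-0.96) = 0.3829
a^s = 0.96^2 = 0.9216
s! = 2
P = 0.3829 * 0.9216 / 2
P = 0.1764

0.1764


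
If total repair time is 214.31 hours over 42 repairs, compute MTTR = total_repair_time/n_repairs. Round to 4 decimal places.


total_repair_time = 214.31
n_repairs = 42
MTTR = 214.31 / 42
MTTR = 5.1026

5.1026


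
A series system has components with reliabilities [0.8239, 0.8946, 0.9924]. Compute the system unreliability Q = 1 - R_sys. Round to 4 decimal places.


Components: [0.8239, 0.8946, 0.9924]
After component 1: product = 0.8239
After component 2: product = 0.7371
After component 3: product = 0.7315
R_sys = 0.7315
Q = 1 - 0.7315 = 0.2685

0.2685


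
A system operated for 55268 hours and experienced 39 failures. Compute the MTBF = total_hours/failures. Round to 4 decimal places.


total_hours = 55268
failures = 39
MTBF = 55268 / 39
MTBF = 1417.1282

1417.1282


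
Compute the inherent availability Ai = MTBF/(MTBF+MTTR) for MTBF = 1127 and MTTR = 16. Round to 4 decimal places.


MTBF = 1127
MTTR = 16
MTBF + MTTR = 1143
Ai = 1127 / 1143
Ai = 0.986

0.986


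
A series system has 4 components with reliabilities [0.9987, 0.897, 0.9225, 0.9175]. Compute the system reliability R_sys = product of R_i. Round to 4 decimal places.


Components: [0.9987, 0.897, 0.9225, 0.9175]
After component 1 (R=0.9987): product = 0.9987
After component 2 (R=0.897): product = 0.8958
After component 3 (R=0.9225): product = 0.8264
After component 4 (R=0.9175): product = 0.7582
R_sys = 0.7582

0.7582


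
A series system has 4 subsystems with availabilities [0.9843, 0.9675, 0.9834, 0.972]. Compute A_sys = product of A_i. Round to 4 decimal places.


Subsystems: [0.9843, 0.9675, 0.9834, 0.972]
After subsystem 1 (A=0.9843): product = 0.9843
After subsystem 2 (A=0.9675): product = 0.9523
After subsystem 3 (A=0.9834): product = 0.9365
After subsystem 4 (A=0.972): product = 0.9103
A_sys = 0.9103

0.9103
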